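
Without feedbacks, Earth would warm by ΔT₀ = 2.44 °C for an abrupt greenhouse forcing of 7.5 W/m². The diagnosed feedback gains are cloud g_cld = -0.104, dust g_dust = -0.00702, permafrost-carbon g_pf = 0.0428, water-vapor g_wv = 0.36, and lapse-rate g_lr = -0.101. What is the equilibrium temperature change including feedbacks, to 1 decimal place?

3.0 °C

Total gain g = -0.104 − 0.00702 + 0.0428 + 0.36 − 0.101 = 0.19078.
Amplification A = 1/(1 − 0.19078) = 1.236.
ΔT = 2.44 × 1.236 = 3.0 °C.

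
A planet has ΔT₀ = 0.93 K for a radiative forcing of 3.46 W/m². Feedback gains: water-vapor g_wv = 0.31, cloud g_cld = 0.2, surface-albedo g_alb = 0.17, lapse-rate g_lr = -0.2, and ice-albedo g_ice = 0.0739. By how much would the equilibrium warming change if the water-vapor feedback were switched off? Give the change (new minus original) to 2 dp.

Original: g = 0.5539, ΔT = 0.93/(1−0.5539) = 2.0847 K.
Without water-vapor: g' = 0.2439, ΔT' = 0.93/(1−0.2439) = 1.2300 K.
Change = 1.2300 − 2.0847 = -0.85 K.

-0.85 K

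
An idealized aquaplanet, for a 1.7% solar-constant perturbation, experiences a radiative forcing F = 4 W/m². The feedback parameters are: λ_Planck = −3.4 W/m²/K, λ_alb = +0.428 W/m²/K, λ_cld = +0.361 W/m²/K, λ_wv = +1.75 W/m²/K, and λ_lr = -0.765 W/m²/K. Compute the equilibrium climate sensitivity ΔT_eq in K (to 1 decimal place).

2.5 K

Net feedback parameter λ = (−3.4) + (+0.428) + (+0.361) + (+1.75) + (-0.765) = -1.626 W/m²/K.
ΔT = −F/λ = −4/(-1.626) = 2.5 K.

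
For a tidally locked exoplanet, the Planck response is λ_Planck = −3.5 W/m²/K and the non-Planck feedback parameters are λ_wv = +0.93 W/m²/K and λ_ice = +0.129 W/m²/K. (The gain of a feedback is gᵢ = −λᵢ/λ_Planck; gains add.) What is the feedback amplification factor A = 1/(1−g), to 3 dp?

Convert to gains: g_wv = 0.93/3.5 = 0.2657; g_ice = 0.129/3.5 = 0.03686.
Total gain g = 0.30256.
A = 1/(1 − 0.30256) = 1.434.

1.434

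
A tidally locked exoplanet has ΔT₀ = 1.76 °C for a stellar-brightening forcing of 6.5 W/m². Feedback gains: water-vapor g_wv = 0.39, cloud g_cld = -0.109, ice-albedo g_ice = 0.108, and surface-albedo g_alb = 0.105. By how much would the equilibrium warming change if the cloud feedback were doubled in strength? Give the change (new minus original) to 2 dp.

-0.62 °C

Original: g = 0.494, ΔT = 1.76/(1−0.494) = 3.4783 °C.
With doubled cloud: g' = 0.385, ΔT' = 1.76/(1−0.385) = 2.8618 °C.
Change = 2.8618 − 3.4783 = -0.62 °C.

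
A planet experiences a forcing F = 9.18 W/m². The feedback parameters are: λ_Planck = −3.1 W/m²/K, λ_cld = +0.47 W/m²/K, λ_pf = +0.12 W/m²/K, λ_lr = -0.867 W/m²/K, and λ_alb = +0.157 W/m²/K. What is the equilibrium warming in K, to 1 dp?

Net feedback parameter λ = (−3.1) + (+0.47) + (+0.12) + (-0.867) + (+0.157) = -3.22 W/m²/K.
ΔT = −F/λ = −9.18/(-3.22) = 2.9 K.

2.9 K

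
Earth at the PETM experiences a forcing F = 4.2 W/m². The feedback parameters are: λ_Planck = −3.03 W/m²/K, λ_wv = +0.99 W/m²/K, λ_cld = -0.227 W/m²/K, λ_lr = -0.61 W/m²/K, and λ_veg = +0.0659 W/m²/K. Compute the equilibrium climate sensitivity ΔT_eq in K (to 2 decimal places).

Net feedback parameter λ = (−3.03) + (+0.99) + (-0.227) + (-0.61) + (+0.0659) = -2.8111 W/m²/K.
ΔT = −F/λ = −4.2/(-2.8111) = 1.49 K.

1.49 K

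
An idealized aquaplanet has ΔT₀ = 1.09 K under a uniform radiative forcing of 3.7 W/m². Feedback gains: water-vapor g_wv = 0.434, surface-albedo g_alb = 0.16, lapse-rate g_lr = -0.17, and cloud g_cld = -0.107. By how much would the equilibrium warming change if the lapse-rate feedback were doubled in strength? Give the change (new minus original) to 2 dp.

Original: g = 0.317, ΔT = 1.09/(1−0.317) = 1.5959 K.
With doubled lapse-rate: g' = 0.147, ΔT' = 1.09/(1−0.147) = 1.2778 K.
Change = 1.2778 − 1.5959 = -0.32 K.

-0.32 K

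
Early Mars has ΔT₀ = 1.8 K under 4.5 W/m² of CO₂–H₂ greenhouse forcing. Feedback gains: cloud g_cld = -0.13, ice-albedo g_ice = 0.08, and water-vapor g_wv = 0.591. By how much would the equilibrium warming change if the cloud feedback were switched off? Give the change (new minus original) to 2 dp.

Original: g = 0.541, ΔT = 1.8/(1−0.541) = 3.9216 K.
Without cloud: g' = 0.671, ΔT' = 1.8/(1−0.671) = 5.4711 K.
Change = 5.4711 − 3.9216 = 1.55 K.

1.55 K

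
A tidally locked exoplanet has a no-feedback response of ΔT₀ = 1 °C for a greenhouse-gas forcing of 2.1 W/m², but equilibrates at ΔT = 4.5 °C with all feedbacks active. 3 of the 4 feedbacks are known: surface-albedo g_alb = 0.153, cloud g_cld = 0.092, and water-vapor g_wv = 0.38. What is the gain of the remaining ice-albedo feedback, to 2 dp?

Amplification A = ΔT/ΔT₀ = 4.5/1 = 4.5.
Total gain g = 1 − 1/A = 1 − 1/4.5 = 0.7778.
Known gains sum to 0.153 + 0.092 + 0.38 = 0.625.
g_ice = 0.7778 − 0.625 = 0.15.

0.15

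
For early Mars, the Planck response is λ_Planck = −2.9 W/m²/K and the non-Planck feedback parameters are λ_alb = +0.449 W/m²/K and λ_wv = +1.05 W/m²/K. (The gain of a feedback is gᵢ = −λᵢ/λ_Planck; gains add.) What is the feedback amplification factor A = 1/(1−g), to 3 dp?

Convert to gains: g_alb = 0.449/2.9 = 0.1548; g_wv = 1.05/2.9 = 0.3621.
Total gain g = 0.5169.
A = 1/(1 − 0.5169) = 2.070.

2.070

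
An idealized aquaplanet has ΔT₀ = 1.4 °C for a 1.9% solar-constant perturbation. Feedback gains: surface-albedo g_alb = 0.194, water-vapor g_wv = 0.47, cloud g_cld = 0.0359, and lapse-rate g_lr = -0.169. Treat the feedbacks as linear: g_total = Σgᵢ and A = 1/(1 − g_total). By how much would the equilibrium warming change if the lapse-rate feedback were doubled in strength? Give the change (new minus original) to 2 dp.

Original: g = 0.5309, ΔT = 1.4/(1−0.5309) = 2.9844 °C.
With doubled lapse-rate: g' = 0.3619, ΔT' = 1.4/(1−0.3619) = 2.1940 °C.
Change = 2.1940 − 2.9844 = -0.79 °C.

-0.79 °C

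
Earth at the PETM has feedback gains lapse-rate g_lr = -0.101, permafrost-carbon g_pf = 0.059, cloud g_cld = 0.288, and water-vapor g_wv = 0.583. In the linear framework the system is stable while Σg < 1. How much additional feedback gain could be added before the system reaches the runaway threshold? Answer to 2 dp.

Current total gain = -0.101 + 0.059 + 0.288 + 0.583 = 0.829.
Margin to runaway = 1 − 0.829 = 0.17.

0.17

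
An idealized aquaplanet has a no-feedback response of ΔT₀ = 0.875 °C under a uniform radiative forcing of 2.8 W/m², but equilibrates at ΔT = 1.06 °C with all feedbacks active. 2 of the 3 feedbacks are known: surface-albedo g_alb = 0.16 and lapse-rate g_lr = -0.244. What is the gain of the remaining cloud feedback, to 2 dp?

0.26

Amplification A = ΔT/ΔT₀ = 1.06/0.875 = 1.211.
Total gain g = 1 − 1/A = 1 − 1/1.211 = 0.1742.
Known gains sum to 0.16 − 0.244 = -0.084.
g_cld = 0.1742 + 0.084 = 0.26.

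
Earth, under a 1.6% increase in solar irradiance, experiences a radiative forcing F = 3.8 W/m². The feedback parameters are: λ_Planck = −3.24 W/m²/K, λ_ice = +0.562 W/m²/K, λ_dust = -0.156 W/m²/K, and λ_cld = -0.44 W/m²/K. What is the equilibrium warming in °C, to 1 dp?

1.2 °C

Net feedback parameter λ = (−3.24) + (+0.562) + (-0.156) + (-0.44) = -3.274 W/m²/K.
ΔT = −F/λ = −3.8/(-3.274) = 1.2 °C.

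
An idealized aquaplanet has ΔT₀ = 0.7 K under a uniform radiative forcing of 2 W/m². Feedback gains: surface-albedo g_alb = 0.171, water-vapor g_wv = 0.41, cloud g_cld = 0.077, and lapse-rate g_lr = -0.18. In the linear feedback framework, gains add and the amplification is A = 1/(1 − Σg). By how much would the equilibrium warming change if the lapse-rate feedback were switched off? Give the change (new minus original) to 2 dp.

Original: g = 0.478, ΔT = 0.7/(1−0.478) = 1.3410 K.
Without lapse-rate: g' = 0.658, ΔT' = 0.7/(1−0.658) = 2.0468 K.
Change = 2.0468 − 1.3410 = 0.71 K.

0.71 K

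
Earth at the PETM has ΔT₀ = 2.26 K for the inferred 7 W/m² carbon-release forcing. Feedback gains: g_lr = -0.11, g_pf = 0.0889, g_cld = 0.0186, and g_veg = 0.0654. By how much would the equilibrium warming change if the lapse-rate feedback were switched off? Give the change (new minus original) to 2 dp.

Original: g = 0.0629, ΔT = 2.26/(1−0.0629) = 2.4117 K.
Without lapse-rate: g' = 0.1729, ΔT' = 2.26/(1−0.1729) = 2.7324 K.
Change = 2.7324 − 2.4117 = 0.32 K.

0.32 K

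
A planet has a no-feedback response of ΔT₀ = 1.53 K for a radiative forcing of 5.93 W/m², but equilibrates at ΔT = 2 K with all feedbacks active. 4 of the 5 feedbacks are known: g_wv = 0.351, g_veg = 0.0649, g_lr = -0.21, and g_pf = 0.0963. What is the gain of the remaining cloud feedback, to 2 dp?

Amplification A = ΔT/ΔT₀ = 2/1.53 = 1.307.
Total gain g = 1 − 1/A = 1 − 1/1.307 = 0.2349.
Known gains sum to 0.351 + 0.0649 − 0.21 + 0.0963 = 0.3022.
g_cld = 0.2349 − 0.3022 = -0.07.

-0.07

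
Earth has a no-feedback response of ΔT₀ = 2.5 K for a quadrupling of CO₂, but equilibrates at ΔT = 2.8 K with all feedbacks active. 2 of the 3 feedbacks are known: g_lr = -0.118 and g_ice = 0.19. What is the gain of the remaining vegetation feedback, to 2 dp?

Amplification A = ΔT/ΔT₀ = 2.8/2.5 = 1.12.
Total gain g = 1 − 1/A = 1 − 1/1.12 = 0.1071.
Known gains sum to -0.118 + 0.19 = 0.072.
g_veg = 0.1071 − 0.072 = 0.04.

0.04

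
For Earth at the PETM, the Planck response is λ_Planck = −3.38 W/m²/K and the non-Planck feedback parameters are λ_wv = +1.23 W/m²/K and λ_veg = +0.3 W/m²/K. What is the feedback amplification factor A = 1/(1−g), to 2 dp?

Convert to gains: g_wv = 1.23/3.38 = 0.3639; g_veg = 0.3/3.38 = 0.08876.
Total gain g = 0.45266.
A = 1/(1 − 0.45266) = 1.83.

1.83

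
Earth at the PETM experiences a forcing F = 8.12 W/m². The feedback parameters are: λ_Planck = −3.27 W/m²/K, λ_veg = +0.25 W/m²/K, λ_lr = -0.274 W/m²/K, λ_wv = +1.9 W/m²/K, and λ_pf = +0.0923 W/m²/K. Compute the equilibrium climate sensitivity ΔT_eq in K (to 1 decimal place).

6.2 K

Net feedback parameter λ = (−3.27) + (+0.25) + (-0.274) + (+1.9) + (+0.0923) = -1.3017 W/m²/K.
ΔT = −F/λ = −8.12/(-1.3017) = 6.2 K.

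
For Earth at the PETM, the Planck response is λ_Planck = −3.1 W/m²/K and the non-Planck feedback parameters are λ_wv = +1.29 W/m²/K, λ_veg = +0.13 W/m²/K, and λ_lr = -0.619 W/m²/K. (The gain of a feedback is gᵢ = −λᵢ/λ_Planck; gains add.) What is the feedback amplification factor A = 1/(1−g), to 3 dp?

1.348

Convert to gains: g_wv = 1.29/3.1 = 0.4161; g_veg = 0.13/3.1 = 0.04194; g_lr = -0.619/3.1 = -0.1997.
Total gain g = 0.25834.
A = 1/(1 − 0.25834) = 1.348.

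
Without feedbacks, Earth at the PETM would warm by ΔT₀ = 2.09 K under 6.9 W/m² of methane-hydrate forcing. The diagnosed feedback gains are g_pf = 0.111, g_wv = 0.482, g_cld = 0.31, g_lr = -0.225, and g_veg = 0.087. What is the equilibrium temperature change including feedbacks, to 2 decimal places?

Total gain g = 0.111 + 0.482 + 0.31 − 0.225 + 0.087 = 0.765.
Amplification A = 1/(1 − 0.765) = 4.255.
ΔT = 2.09 × 4.255 = 8.89 K.

8.89 K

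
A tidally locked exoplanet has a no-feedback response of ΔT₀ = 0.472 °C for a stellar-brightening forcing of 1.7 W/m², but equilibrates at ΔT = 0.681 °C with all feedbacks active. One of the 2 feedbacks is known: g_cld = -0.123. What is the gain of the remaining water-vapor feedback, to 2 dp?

0.43

Amplification A = ΔT/ΔT₀ = 0.681/0.472 = 1.443.
Total gain g = 1 − 1/A = 1 − 1/1.443 = 0.307.
The known gain is -0.123.
g_wv = 0.307 + 0.123 = 0.43.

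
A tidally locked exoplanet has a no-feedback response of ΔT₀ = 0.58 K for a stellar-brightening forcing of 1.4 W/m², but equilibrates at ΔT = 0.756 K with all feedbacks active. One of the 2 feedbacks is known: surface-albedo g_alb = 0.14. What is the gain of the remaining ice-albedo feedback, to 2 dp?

0.09

Amplification A = ΔT/ΔT₀ = 0.756/0.58 = 1.303.
Total gain g = 1 − 1/A = 1 − 1/1.303 = 0.2325.
The known gain is 0.14.
g_ice = 0.2325 − 0.14 = 0.09.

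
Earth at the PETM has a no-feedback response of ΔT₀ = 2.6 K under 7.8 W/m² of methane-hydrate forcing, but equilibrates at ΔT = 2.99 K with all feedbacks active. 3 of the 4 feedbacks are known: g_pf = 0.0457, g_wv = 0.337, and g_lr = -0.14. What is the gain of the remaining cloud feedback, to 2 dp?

Amplification A = ΔT/ΔT₀ = 2.99/2.6 = 1.15.
Total gain g = 1 − 1/A = 1 − 1/1.15 = 0.1304.
Known gains sum to 0.0457 + 0.337 − 0.14 = 0.2427.
g_cld = 0.1304 − 0.2427 = -0.11.

-0.11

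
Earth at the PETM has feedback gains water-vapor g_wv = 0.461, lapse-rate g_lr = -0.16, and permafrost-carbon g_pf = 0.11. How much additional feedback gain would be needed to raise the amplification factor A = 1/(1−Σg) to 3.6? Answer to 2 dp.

0.31

Current total gain = 0.411.
Target gain for A = 3.6: g* = 1 − 1/3.6 = 0.7222.
Additional gain needed = 0.7222 − 0.411 = 0.31.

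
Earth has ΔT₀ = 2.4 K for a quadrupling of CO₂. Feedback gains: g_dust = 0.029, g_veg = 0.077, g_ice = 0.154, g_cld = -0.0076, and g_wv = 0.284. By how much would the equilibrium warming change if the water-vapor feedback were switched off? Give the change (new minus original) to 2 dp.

Original: g = 0.5364, ΔT = 2.4/(1−0.5364) = 5.1769 K.
Without water-vapor: g' = 0.2524, ΔT' = 2.4/(1−0.2524) = 3.2103 K.
Change = 3.2103 − 5.1769 = -1.97 K.

-1.97 K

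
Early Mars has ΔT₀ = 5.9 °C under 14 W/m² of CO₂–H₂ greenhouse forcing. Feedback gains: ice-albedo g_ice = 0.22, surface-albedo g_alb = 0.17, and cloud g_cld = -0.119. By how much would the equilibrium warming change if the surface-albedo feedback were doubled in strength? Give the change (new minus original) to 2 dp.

2.46 °C

Original: g = 0.271, ΔT = 5.9/(1−0.271) = 8.0933 °C.
With doubled surface-albedo: g' = 0.441, ΔT' = 5.9/(1−0.441) = 10.5546 °C.
Change = 10.5546 − 8.0933 = 2.46 °C.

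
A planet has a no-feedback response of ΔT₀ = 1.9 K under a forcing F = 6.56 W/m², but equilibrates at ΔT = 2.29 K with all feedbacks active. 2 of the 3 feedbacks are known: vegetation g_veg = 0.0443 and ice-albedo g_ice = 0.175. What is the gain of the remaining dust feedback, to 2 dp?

-0.05

Amplification A = ΔT/ΔT₀ = 2.29/1.9 = 1.205.
Total gain g = 1 − 1/A = 1 − 1/1.205 = 0.1701.
Known gains sum to 0.0443 + 0.175 = 0.2193.
g_dust = 0.1701 − 0.2193 = -0.05.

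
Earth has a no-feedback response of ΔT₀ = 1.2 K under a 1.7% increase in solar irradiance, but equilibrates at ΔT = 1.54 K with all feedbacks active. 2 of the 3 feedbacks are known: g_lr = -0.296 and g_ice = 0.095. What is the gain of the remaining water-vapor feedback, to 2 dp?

0.42

Amplification A = ΔT/ΔT₀ = 1.54/1.2 = 1.283.
Total gain g = 1 − 1/A = 1 − 1/1.283 = 0.2206.
Known gains sum to -0.296 + 0.095 = -0.201.
g_wv = 0.2206 + 0.201 = 0.42.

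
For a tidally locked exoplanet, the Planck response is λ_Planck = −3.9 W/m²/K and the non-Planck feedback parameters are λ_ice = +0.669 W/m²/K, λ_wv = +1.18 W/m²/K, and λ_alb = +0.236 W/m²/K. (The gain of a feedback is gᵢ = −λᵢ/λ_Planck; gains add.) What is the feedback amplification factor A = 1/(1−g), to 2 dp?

2.15

Convert to gains: g_ice = 0.669/3.9 = 0.1715; g_wv = 1.18/3.9 = 0.3026; g_alb = 0.236/3.9 = 0.06051.
Total gain g = 0.53461.
A = 1/(1 − 0.53461) = 2.15.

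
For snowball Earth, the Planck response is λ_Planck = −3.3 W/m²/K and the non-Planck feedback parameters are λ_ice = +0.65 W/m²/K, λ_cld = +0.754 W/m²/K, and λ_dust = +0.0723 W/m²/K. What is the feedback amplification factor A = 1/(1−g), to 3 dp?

1.810

Convert to gains: g_ice = 0.65/3.3 = 0.197; g_cld = 0.754/3.3 = 0.2285; g_dust = 0.0723/3.3 = 0.02191.
Total gain g = 0.44741.
A = 1/(1 − 0.44741) = 1.810.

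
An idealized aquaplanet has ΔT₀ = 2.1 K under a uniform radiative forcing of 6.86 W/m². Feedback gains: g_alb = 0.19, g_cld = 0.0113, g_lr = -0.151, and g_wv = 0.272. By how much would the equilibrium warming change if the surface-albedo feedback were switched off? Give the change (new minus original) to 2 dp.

Original: g = 0.3223, ΔT = 2.1/(1−0.3223) = 3.0987 K.
Without surface-albedo: g' = 0.1323, ΔT' = 2.1/(1−0.1323) = 2.4202 K.
Change = 2.4202 − 3.0987 = -0.68 K.

-0.68 K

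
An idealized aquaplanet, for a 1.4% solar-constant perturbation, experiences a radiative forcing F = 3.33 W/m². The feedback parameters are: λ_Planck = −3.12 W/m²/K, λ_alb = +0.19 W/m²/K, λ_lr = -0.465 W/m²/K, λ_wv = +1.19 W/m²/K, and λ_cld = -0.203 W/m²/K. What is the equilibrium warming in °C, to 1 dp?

1.4 °C

Net feedback parameter λ = (−3.12) + (+0.19) + (-0.465) + (+1.19) + (-0.203) = -2.408 W/m²/K.
ΔT = −F/λ = −3.33/(-2.408) = 1.4 °C.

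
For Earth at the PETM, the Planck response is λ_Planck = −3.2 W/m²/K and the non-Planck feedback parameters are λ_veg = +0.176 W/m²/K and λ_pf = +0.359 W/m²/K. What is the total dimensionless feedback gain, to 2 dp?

0.17

Convert to gains: g_veg = 0.176/3.2 = 0.055; g_pf = 0.359/3.2 = 0.1122.
Total gain g = 0.1672.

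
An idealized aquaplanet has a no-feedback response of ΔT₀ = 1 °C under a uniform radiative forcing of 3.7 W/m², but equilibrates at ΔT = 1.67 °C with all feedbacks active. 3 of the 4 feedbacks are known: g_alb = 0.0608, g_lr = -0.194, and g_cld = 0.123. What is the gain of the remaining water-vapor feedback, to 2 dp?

0.41

Amplification A = ΔT/ΔT₀ = 1.67/1 = 1.67.
Total gain g = 1 − 1/A = 1 − 1/1.67 = 0.4012.
Known gains sum to 0.0608 − 0.194 + 0.123 = -0.0102.
g_wv = 0.4012 + 0.0102 = 0.41.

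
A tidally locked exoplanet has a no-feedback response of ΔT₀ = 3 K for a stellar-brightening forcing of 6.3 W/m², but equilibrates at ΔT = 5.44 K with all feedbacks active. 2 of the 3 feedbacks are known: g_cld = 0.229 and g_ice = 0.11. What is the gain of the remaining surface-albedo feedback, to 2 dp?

0.11

Amplification A = ΔT/ΔT₀ = 5.44/3 = 1.813.
Total gain g = 1 − 1/A = 1 − 1/1.813 = 0.4484.
Known gains sum to 0.229 + 0.11 = 0.339.
g_alb = 0.4484 − 0.339 = 0.11.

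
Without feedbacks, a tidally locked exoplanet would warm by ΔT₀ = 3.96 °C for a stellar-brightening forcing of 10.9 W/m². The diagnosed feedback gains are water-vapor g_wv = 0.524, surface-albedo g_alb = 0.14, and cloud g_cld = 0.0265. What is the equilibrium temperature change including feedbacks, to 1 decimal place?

Total gain g = 0.524 + 0.14 + 0.0265 = 0.6905.
Amplification A = 1/(1 − 0.6905) = 3.231.
ΔT = 3.96 × 3.231 = 12.8 °C.

12.8 °C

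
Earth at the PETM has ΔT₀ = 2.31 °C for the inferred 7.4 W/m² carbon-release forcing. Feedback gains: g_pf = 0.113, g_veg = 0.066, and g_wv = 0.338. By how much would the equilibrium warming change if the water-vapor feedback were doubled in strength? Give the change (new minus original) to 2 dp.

Original: g = 0.517, ΔT = 2.31/(1−0.517) = 4.7826 °C.
With doubled water-vapor: g' = 0.855, ΔT' = 2.31/(1−0.855) = 15.9310 °C.
Change = 15.9310 − 4.7826 = 11.15 °C.

11.15 °C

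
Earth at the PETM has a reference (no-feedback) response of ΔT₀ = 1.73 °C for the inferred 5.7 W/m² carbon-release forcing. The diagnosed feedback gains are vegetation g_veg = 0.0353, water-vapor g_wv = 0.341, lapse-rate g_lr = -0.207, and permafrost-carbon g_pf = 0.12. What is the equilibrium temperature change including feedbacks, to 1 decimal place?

Total gain g = 0.0353 + 0.341 − 0.207 + 0.12 = 0.2893.
Amplification A = 1/(1 − 0.2893) = 1.407.
ΔT = 1.73 × 1.407 = 2.4 °C.

2.4 °C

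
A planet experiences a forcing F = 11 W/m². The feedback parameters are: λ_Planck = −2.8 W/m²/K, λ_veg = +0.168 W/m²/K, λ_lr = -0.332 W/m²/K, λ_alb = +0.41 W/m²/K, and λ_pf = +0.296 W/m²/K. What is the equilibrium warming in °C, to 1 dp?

4.9 °C

Net feedback parameter λ = (−2.8) + (+0.168) + (-0.332) + (+0.41) + (+0.296) = -2.258 W/m²/K.
ΔT = −F/λ = −11/(-2.258) = 4.9 °C.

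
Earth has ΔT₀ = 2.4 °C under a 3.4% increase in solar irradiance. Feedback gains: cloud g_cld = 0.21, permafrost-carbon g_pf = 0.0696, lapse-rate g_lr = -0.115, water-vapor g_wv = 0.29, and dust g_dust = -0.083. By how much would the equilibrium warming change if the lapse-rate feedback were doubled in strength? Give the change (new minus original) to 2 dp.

-0.59 °C

Original: g = 0.3716, ΔT = 2.4/(1−0.3716) = 3.8192 °C.
With doubled lapse-rate: g' = 0.2566, ΔT' = 2.4/(1−0.2566) = 3.2284 °C.
Change = 3.2284 − 3.8192 = -0.59 °C.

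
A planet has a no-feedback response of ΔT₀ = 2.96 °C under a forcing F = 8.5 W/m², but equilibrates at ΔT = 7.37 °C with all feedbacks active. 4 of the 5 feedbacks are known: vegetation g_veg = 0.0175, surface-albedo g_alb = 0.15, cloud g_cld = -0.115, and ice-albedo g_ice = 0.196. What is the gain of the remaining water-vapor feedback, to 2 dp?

Amplification A = ΔT/ΔT₀ = 7.37/2.96 = 2.49.
Total gain g = 1 − 1/A = 1 − 1/2.49 = 0.5984.
Known gains sum to 0.0175 + 0.15 − 0.115 + 0.196 = 0.2485.
g_wv = 0.5984 − 0.2485 = 0.35.

0.35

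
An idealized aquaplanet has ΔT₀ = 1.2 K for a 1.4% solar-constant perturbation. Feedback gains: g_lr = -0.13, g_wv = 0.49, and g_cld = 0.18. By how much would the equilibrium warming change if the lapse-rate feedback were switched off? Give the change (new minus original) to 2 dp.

Original: g = 0.54, ΔT = 1.2/(1−0.54) = 2.6087 K.
Without lapse-rate: g' = 0.67, ΔT' = 1.2/(1−0.67) = 3.6364 K.
Change = 3.6364 − 2.6087 = 1.03 K.

1.03 K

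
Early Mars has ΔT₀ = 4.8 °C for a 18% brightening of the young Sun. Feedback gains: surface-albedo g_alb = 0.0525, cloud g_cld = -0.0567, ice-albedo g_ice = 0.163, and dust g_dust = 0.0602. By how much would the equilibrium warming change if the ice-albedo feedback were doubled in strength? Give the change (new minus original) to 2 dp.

Original: g = 0.219, ΔT = 4.8/(1−0.219) = 6.1460 °C.
With doubled ice-albedo: g' = 0.382, ΔT' = 4.8/(1−0.382) = 7.7670 °C.
Change = 7.7670 − 6.1460 = 1.62 °C.

1.62 °C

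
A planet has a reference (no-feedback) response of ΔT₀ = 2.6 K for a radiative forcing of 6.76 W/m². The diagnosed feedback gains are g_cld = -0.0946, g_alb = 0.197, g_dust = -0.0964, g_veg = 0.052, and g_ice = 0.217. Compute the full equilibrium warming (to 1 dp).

3.6 K

Total gain g = -0.0946 + 0.197 − 0.0964 + 0.052 + 0.217 = 0.275.
Amplification A = 1/(1 − 0.275) = 1.379.
ΔT = 2.6 × 1.379 = 3.6 K.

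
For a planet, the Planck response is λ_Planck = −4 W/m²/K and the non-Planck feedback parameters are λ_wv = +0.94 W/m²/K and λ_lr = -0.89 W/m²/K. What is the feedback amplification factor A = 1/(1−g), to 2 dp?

1.01

Convert to gains: g_wv = 0.94/4 = 0.235; g_lr = -0.89/4 = -0.2225.
Total gain g = 0.0125.
A = 1/(1 − 0.0125) = 1.01.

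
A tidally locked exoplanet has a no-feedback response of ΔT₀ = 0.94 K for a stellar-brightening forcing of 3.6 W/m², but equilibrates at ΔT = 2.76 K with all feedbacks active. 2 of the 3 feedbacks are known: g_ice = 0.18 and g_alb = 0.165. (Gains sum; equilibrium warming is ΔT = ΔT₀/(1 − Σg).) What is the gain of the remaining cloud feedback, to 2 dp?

0.31

Amplification A = ΔT/ΔT₀ = 2.76/0.94 = 2.936.
Total gain g = 1 − 1/A = 1 − 1/2.936 = 0.6594.
Known gains sum to 0.18 + 0.165 = 0.345.
g_cld = 0.6594 − 0.345 = 0.31.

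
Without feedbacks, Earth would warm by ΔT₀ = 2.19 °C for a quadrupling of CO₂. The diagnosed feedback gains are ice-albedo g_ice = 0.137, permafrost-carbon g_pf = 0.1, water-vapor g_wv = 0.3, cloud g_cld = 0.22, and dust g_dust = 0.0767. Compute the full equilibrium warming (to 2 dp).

Total gain g = 0.137 + 0.1 + 0.3 + 0.22 + 0.0767 = 0.8337.
Amplification A = 1/(1 − 0.8337) = 6.013.
ΔT = 2.19 × 6.013 = 13.17 °C.

13.17 °C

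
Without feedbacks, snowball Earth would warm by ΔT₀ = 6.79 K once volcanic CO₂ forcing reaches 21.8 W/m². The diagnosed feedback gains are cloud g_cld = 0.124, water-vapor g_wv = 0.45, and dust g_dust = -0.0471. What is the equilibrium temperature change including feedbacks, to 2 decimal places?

14.35 K

Total gain g = 0.124 + 0.45 − 0.0471 = 0.5269.
Amplification A = 1/(1 − 0.5269) = 2.114.
ΔT = 6.79 × 2.114 = 14.35 K.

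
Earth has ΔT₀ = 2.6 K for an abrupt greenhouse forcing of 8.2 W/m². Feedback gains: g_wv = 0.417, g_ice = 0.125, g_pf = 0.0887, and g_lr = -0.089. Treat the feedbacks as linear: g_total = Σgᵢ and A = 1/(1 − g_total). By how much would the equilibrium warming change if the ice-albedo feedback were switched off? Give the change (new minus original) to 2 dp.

-1.22 K

Original: g = 0.5417, ΔT = 2.6/(1−0.5417) = 5.6731 K.
Without ice-albedo: g' = 0.4167, ΔT' = 2.6/(1−0.4167) = 4.4574 K.
Change = 4.4574 − 5.6731 = -1.22 K.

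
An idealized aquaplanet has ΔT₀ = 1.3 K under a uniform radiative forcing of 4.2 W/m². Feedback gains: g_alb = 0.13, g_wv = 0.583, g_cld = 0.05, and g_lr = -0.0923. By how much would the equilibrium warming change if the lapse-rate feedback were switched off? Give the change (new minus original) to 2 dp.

1.54 K

Original: g = 0.6707, ΔT = 1.3/(1−0.6707) = 3.9478 K.
Without lapse-rate: g' = 0.763, ΔT' = 1.3/(1−0.763) = 5.4852 K.
Change = 5.4852 − 3.9478 = 1.54 K.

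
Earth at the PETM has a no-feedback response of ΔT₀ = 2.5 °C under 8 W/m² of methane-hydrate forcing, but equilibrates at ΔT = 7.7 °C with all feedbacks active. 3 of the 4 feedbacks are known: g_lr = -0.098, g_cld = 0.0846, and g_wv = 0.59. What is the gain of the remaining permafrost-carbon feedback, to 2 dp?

Amplification A = ΔT/ΔT₀ = 7.7/2.5 = 3.08.
Total gain g = 1 − 1/A = 1 − 1/3.08 = 0.6753.
Known gains sum to -0.098 + 0.0846 + 0.59 = 0.5766.
g_pf = 0.6753 − 0.5766 = 0.10.

0.10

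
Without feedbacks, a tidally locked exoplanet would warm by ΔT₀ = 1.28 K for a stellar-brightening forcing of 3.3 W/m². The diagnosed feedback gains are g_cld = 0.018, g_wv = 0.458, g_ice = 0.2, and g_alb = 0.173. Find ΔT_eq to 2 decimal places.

Total gain g = 0.018 + 0.458 + 0.2 + 0.173 = 0.849.
Amplification A = 1/(1 − 0.849) = 6.623.
ΔT = 1.28 × 6.623 = 8.48 K.

8.48 K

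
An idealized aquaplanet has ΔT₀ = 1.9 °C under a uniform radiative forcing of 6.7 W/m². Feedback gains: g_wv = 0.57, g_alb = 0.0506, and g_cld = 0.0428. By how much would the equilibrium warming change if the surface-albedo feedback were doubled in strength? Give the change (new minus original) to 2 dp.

1.00 °C

Original: g = 0.6634, ΔT = 1.9/(1−0.6634) = 5.6447 °C.
With doubled surface-albedo: g' = 0.714, ΔT' = 1.9/(1−0.714) = 6.6434 °C.
Change = 6.6434 − 5.6447 = 1.00 °C.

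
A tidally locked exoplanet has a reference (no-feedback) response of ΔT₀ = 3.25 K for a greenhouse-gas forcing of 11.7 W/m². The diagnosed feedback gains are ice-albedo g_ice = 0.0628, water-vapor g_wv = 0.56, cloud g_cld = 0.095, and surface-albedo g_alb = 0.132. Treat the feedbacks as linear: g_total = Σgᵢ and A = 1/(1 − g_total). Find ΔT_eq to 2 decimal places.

Total gain g = 0.0628 + 0.56 + 0.095 + 0.132 = 0.8498.
Amplification A = 1/(1 − 0.8498) = 6.658.
ΔT = 3.25 × 6.658 = 21.64 K.

21.64 K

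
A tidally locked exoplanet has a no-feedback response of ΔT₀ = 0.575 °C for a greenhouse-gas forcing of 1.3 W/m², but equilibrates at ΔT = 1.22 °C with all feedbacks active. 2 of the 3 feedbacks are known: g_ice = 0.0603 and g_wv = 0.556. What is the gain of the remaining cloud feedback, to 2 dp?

Amplification A = ΔT/ΔT₀ = 1.22/0.575 = 2.122.
Total gain g = 1 − 1/A = 1 − 1/2.122 = 0.5287.
Known gains sum to 0.0603 + 0.556 = 0.6163.
g_cld = 0.5287 − 0.6163 = -0.09.

-0.09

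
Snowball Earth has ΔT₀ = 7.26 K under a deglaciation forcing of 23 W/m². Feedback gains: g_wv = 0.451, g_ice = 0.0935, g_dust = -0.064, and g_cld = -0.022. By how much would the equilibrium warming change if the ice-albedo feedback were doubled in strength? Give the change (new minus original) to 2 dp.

Original: g = 0.4585, ΔT = 7.26/(1−0.4585) = 13.4072 K.
With doubled ice-albedo: g' = 0.552, ΔT' = 7.26/(1−0.552) = 16.2054 K.
Change = 16.2054 − 13.4072 = 2.80 K.

2.80 K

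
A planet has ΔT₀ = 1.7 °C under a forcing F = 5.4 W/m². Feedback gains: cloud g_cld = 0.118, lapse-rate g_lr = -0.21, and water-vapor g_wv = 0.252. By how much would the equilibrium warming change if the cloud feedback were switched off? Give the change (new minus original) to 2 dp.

Original: g = 0.16, ΔT = 1.7/(1−0.16) = 2.0238 °C.
Without cloud: g' = 0.042, ΔT' = 1.7/(1−0.042) = 1.7745 °C.
Change = 1.7745 − 2.0238 = -0.25 °C.

-0.25 °C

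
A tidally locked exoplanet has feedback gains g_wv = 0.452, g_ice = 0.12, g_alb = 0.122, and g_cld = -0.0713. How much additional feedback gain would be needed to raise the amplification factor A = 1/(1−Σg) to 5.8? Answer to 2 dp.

0.20

Current total gain = 0.6227.
Target gain for A = 5.8: g* = 1 − 1/5.8 = 0.8276.
Additional gain needed = 0.8276 − 0.6227 = 0.20.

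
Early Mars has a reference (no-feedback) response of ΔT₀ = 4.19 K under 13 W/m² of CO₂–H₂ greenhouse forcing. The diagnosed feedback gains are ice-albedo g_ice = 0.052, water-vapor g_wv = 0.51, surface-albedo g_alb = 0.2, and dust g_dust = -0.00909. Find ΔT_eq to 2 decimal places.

Total gain g = 0.052 + 0.51 + 0.2 − 0.00909 = 0.75291.
Amplification A = 1/(1 − 0.75291) = 4.047.
ΔT = 4.19 × 4.047 = 16.96 K.

16.96 K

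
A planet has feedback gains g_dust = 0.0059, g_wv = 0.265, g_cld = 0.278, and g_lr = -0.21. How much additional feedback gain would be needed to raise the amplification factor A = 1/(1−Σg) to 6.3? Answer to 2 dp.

Current total gain = 0.3389.
Target gain for A = 6.3: g* = 1 − 1/6.3 = 0.8413.
Additional gain needed = 0.8413 − 0.3389 = 0.50.

0.50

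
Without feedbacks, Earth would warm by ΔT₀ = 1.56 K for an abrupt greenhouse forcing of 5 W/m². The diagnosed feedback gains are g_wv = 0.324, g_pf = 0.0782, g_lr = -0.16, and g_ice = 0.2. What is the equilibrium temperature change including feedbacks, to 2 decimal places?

Total gain g = 0.324 + 0.0782 − 0.16 + 0.2 = 0.4422.
Amplification A = 1/(1 − 0.4422) = 1.793.
ΔT = 1.56 × 1.793 = 2.80 K.

2.80 K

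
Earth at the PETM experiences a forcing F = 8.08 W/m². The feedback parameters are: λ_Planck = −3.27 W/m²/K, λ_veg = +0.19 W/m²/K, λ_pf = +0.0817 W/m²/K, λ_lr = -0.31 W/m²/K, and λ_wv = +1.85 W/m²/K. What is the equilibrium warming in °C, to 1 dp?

5.5 °C

Net feedback parameter λ = (−3.27) + (+0.19) + (+0.0817) + (-0.31) + (+1.85) = -1.4583 W/m²/K.
ΔT = −F/λ = −8.08/(-1.4583) = 5.5 °C.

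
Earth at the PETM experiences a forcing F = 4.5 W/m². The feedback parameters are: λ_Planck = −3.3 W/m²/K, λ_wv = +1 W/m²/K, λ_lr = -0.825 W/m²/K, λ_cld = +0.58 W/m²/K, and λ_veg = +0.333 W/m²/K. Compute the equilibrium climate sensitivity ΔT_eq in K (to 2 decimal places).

Net feedback parameter λ = (−3.3) + (+1) + (-0.825) + (+0.58) + (+0.333) = -2.212 W/m²/K.
ΔT = −F/λ = −4.5/(-2.212) = 2.03 K.

2.03 K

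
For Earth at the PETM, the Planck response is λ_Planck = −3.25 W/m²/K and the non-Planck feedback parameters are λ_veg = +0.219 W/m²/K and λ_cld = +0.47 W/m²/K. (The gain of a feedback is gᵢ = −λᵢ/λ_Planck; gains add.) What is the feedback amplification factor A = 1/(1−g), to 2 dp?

Convert to gains: g_veg = 0.219/3.25 = 0.06738; g_cld = 0.47/3.25 = 0.1446.
Total gain g = 0.21198.
A = 1/(1 − 0.21198) = 1.27.

1.27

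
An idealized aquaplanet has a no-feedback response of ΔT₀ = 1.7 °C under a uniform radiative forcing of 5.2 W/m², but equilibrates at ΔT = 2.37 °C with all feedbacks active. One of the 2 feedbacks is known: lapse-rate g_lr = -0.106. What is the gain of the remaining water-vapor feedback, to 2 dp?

Amplification A = ΔT/ΔT₀ = 2.37/1.7 = 1.394.
Total gain g = 1 − 1/A = 1 − 1/1.394 = 0.2826.
The known gain is -0.106.
g_wv = 0.2826 + 0.106 = 0.39.

0.39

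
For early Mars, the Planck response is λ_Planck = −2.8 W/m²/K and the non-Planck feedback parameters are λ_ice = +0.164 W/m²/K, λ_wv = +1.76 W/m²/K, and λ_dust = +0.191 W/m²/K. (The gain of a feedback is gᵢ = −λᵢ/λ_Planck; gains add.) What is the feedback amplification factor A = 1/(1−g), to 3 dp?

4.088

Convert to gains: g_ice = 0.164/2.8 = 0.05857; g_wv = 1.76/2.8 = 0.6286; g_dust = 0.191/2.8 = 0.06821.
Total gain g = 0.75538.
A = 1/(1 − 0.75538) = 4.088.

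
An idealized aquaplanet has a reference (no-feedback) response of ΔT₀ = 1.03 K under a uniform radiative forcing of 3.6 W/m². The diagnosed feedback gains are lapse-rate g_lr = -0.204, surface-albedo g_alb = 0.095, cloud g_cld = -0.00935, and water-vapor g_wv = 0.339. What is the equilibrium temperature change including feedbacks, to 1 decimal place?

1.3 K

Total gain g = -0.204 + 0.095 − 0.00935 + 0.339 = 0.22065.
Amplification A = 1/(1 − 0.22065) = 1.283.
ΔT = 1.03 × 1.283 = 1.3 K.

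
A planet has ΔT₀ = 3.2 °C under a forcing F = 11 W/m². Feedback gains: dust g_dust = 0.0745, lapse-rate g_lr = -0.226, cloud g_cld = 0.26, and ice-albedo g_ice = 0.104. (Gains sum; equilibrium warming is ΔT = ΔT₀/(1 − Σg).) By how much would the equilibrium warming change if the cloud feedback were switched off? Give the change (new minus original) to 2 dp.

Original: g = 0.2125, ΔT = 3.2/(1−0.2125) = 4.0635 °C.
Without cloud: g' = -0.0475, ΔT' = 3.2/(1+0.0475) = 3.0549 °C.
Change = 3.0549 − 4.0635 = -1.01 °C.

-1.01 °C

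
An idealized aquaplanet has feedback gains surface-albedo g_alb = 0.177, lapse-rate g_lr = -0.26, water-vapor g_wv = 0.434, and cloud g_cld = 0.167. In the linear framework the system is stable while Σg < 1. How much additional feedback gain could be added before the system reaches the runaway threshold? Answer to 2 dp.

Current total gain = 0.177 − 0.26 + 0.434 + 0.167 = 0.518.
Margin to runaway = 1 − 0.518 = 0.48.

0.48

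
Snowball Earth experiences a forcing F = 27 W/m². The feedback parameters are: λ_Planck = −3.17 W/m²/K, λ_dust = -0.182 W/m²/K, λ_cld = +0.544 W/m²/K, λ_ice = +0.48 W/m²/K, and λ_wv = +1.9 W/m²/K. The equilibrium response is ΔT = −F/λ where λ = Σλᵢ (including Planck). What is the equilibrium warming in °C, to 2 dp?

Net feedback parameter λ = (−3.17) + (-0.182) + (+0.544) + (+0.48) + (+1.9) = -0.428 W/m²/K.
ΔT = −F/λ = −27/(-0.428) = 63.08 °C.

63.08 °C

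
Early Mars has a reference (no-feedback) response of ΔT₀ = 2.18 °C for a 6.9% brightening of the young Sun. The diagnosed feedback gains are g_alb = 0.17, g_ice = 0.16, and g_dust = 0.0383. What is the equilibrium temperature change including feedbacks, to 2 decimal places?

3.45 °C

Total gain g = 0.17 + 0.16 + 0.0383 = 0.3683.
Amplification A = 1/(1 − 0.3683) = 1.583.
ΔT = 2.18 × 1.583 = 3.45 °C.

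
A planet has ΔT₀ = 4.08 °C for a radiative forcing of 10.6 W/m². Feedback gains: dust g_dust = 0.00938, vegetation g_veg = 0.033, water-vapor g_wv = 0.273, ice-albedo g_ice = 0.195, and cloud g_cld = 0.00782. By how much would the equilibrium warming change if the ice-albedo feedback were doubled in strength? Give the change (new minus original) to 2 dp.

5.76 °C

Original: g = 0.5182, ΔT = 4.08/(1−0.5182) = 8.4682 °C.
With doubled ice-albedo: g' = 0.7132, ΔT' = 4.08/(1−0.7132) = 14.2259 °C.
Change = 14.2259 − 8.4682 = 5.76 °C.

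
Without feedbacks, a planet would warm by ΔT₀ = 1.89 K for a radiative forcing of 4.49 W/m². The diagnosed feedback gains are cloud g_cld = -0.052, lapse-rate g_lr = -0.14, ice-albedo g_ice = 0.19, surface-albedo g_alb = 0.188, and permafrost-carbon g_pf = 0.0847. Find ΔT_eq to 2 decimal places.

2.59 K

Total gain g = -0.052 − 0.14 + 0.19 + 0.188 + 0.0847 = 0.2707.
Amplification A = 1/(1 − 0.2707) = 1.371.
ΔT = 1.89 × 1.371 = 2.59 K.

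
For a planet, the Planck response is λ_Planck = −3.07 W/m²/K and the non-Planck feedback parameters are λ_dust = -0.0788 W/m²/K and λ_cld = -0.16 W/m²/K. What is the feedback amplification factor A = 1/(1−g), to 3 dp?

0.928

Convert to gains: g_dust = -0.0788/3.07 = -0.02567; g_cld = -0.16/3.07 = -0.05212.
Total gain g = -0.07779.
A = 1/(1 + 0.07779) = 0.928.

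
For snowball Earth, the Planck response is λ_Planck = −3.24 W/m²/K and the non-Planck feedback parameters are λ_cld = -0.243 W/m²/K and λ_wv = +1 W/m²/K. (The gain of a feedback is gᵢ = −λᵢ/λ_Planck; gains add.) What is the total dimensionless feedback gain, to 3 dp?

Convert to gains: g_cld = -0.243/3.24 = -0.075; g_wv = 1/3.24 = 0.3086.
Total gain g = 0.2336.

0.234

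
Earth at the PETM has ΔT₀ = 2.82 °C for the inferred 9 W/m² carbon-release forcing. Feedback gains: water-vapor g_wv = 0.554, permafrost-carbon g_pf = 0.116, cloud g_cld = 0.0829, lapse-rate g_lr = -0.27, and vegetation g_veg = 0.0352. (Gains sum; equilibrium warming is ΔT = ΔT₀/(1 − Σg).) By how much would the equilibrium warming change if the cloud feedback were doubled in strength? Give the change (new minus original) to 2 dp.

Original: g = 0.5181, ΔT = 2.82/(1−0.5181) = 5.8518 °C.
With doubled cloud: g' = 0.601, ΔT' = 2.82/(1−0.601) = 7.0677 °C.
Change = 7.0677 − 5.8518 = 1.22 °C.

1.22 °C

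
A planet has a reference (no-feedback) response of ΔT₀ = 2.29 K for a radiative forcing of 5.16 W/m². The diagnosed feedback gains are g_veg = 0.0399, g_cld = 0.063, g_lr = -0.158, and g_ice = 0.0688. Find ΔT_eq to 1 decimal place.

Total gain g = 0.0399 + 0.063 − 0.158 + 0.0688 = 0.0137.
Amplification A = 1/(1 − 0.0137) = 1.014.
ΔT = 2.29 × 1.014 = 2.3 K.

2.3 K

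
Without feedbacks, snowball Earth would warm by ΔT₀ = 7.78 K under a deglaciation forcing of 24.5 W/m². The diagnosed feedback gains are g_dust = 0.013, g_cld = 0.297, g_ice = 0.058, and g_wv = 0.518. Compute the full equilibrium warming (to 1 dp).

68.2 K

Total gain g = 0.013 + 0.297 + 0.058 + 0.518 = 0.886.
Amplification A = 1/(1 − 0.886) = 8.772.
ΔT = 7.78 × 8.772 = 68.2 K.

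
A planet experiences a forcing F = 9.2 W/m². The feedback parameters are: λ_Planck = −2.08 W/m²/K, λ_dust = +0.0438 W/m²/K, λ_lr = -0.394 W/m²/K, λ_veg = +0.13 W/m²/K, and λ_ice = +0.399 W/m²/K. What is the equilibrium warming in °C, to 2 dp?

Net feedback parameter λ = (−2.08) + (+0.0438) + (-0.394) + (+0.13) + (+0.399) = -1.9012 W/m²/K.
ΔT = −F/λ = −9.2/(-1.9012) = 4.84 °C.

4.84 °C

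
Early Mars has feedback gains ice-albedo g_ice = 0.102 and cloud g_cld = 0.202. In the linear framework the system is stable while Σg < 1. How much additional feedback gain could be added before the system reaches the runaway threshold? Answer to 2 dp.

0.70

Current total gain = 0.102 + 0.202 = 0.304.
Margin to runaway = 1 − 0.304 = 0.70.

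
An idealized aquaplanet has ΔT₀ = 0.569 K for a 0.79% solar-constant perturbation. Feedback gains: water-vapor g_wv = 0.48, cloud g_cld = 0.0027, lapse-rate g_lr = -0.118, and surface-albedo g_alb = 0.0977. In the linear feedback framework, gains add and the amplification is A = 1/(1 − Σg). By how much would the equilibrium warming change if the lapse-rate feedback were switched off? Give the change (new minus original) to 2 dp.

0.30 K

Original: g = 0.4624, ΔT = 0.569/(1−0.4624) = 1.0584 K.
Without lapse-rate: g' = 0.5804, ΔT' = 0.569/(1−0.5804) = 1.3561 K.
Change = 1.3561 − 1.0584 = 0.30 K.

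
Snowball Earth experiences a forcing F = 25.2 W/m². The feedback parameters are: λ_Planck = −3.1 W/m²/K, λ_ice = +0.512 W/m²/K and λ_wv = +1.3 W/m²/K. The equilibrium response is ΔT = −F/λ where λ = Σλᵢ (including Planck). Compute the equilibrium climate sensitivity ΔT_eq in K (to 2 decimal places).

Net feedback parameter λ = (−3.1) + (+0.512) + (+1.3) = -1.288 W/m²/K.
ΔT = −F/λ = −25.2/(-1.288) = 19.57 K.

19.57 K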